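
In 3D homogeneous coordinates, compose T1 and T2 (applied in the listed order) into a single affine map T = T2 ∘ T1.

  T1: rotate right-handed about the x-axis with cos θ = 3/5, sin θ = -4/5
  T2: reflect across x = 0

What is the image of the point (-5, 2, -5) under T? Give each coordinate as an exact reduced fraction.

T1 rotate right-handed about the x-axis with cos θ = 3/5, sin θ = -4/5: (-5, 2, -5) → (-5, -14/5, -23/5)
T2 reflect across x = 0: (-5, -14/5, -23/5) → (5, -14/5, -23/5)

T(p) = (5, -14/5, -23/5)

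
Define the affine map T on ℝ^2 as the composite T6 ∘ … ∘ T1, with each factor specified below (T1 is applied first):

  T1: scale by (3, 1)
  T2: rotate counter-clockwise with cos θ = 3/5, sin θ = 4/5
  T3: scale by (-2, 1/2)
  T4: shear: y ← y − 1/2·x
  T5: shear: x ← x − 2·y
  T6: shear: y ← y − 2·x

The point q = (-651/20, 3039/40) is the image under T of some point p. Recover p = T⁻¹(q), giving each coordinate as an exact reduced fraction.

p = (4, 9/4)

T1 = [3 0 0; 0 1 0; 0 0 1]
T2·T1 = [9/5 -4/5 0; 12/5 3/5 0; 0 0 1]
T3·…·T1 = [-18/5 8/5 0; 6/5 3/10 0; 0 0 1]
T4·…·T1 = [-18/5 8/5 0; 3 -1/2 0; 0 0 1]
T5·…·T1 = [-48/5 13/5 0; 3 -1/2 0; 0 0 1]
T6·…·T1 = [-48/5 13/5 0; 111/5 -57/10 0; 0 0 1]
det M = -3; M⁻¹ = [19/10 13/15 0; 37/5 16/5 0; 0 0 1]
M⁻¹ · (-651/20, 3039/40)ᵀ = (4, 9/4)ᵀ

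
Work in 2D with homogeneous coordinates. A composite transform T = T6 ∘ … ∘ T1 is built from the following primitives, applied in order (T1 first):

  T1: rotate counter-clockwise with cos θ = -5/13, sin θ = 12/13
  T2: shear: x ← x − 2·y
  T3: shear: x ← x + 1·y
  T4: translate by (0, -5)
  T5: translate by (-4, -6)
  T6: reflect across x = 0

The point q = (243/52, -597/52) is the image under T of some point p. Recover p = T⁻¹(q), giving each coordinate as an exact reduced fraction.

T1 = [-5/13 -12/13 0; 12/13 -5/13 0; 0 0 1]
T2·T1 = [-29/13 -2/13 0; 12/13 -5/13 0; 0 0 1]
T3·…·T1 = [-17/13 -7/13 0; 12/13 -5/13 0; 0 0 1]
T4·…·T1 = [-17/13 -7/13 0; 12/13 -5/13 -5; 0 0 1]
T5·…·T1 = [-17/13 -7/13 -4; 12/13 -5/13 -11; 0 0 1]
T6·…·T1 = [17/13 7/13 4; 12/13 -5/13 -11; 0 0 1]
det M = -1; M⁻¹ = [5/13 7/13 57/13; 12/13 -17/13 -235/13; 0 0 1]
M⁻¹ · (243/52, -597/52)ᵀ = (0, 5/4)ᵀ

p = (0, 5/4)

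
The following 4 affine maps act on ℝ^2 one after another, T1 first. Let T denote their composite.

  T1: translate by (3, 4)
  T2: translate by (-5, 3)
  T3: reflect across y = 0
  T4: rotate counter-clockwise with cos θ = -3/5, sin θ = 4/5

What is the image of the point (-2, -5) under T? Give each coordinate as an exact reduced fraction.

T(p) = (4, -2)

T1 translate by (3, 4): (-2, -5) → (1, -1)
T2 translate by (-5, 3): (1, -1) → (-4, 2)
T3 reflect across y = 0: (-4, 2) → (-4, -2)
T4 rotate counter-clockwise with cos θ = -3/5, sin θ = 4/5: (-4, -2) → (4, -2)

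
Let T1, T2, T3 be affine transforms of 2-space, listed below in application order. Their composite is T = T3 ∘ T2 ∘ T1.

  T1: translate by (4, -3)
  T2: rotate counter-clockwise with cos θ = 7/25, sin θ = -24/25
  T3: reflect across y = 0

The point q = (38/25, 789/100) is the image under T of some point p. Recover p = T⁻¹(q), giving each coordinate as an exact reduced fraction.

p = (4, 9/4)

T1 = [1 0 4; 0 1 -3; 0 0 1]
T2·T1 = [7/25 24/25 -44/25; -24/25 7/25 -117/25; 0 0 1]
T3·…·T1 = [7/25 24/25 -44/25; 24/25 -7/25 117/25; 0 0 1]
det M = -1; M⁻¹ = [7/25 24/25 -4; 24/25 -7/25 3; 0 0 1]
M⁻¹ · (38/25, 789/100)ᵀ = (4, 9/4)ᵀ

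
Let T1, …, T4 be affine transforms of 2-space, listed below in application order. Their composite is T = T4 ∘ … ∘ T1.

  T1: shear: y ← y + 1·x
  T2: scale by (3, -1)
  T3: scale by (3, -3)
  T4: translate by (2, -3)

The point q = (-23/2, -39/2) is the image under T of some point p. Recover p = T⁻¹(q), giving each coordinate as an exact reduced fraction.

T1 = [1 0 0; 1 1 0; 0 0 1]
T2·T1 = [3 0 0; -1 -1 0; 0 0 1]
T3·…·T1 = [9 0 0; 3 3 0; 0 0 1]
T4·…·T1 = [9 0 2; 3 3 -3; 0 0 1]
det M = 27; M⁻¹ = [1/9 0 -2/9; -1/9 1/3 11/9; 0 0 1]
M⁻¹ · (-23/2, -39/2)ᵀ = (-3/2, -4)ᵀ

p = (-3/2, -4)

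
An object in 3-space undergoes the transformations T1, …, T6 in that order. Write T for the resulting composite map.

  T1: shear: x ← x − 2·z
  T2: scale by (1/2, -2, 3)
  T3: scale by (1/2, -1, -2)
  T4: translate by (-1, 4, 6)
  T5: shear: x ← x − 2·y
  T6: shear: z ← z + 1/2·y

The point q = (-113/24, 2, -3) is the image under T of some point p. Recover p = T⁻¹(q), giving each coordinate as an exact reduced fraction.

p = (9/2, -1, 5/3)

T1 = [1 0 -2 0; 0 1 0 0; 0 0 1 0; 0 0 0 1]
T2·T1 = [1/2 0 -1 0; 0 -2 0 0; 0 0 3 0; 0 0 0 1]
T3·…·T1 = [1/4 0 -1/2 0; 0 2 0 0; 0 0 -6 0; 0 0 0 1]
T4·…·T1 = [1/4 0 -1/2 -1; 0 2 0 4; 0 0 -6 6; 0 0 0 1]
T5·…·T1 = [1/4 -4 -1/2 -9; 0 2 0 4; 0 0 -6 6; 0 0 0 1]
T6·…·T1 = [1/4 -4 -1/2 -9; 0 2 0 4; 0 1 -6 8; 0 0 0 1]
det M = -3; M⁻¹ = [4 49/6 -1/3 6; 0 1/2 0 -2; 0 1/12 -1/6 1; 0 0 0 1]
M⁻¹ · (-113/24, 2, -3)ᵀ = (9/2, -1, 5/3)ᵀ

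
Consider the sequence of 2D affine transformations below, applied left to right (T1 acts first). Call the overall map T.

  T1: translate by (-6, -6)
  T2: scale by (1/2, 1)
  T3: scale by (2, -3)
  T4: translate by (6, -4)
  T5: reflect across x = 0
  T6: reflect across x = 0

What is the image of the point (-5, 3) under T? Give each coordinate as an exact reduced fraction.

T1 translate by (-6, -6): (-5, 3) → (-11, -3)
T2 scale by (1/2, 1): (-11, -3) → (-11/2, -3)
T3 scale by (2, -3): (-11/2, -3) → (-11, 9)
T4 translate by (6, -4): (-11, 9) → (-5, 5)
T5 reflect across x = 0: (-5, 5) → (5, 5)
T6 reflect across x = 0: (5, 5) → (-5, 5)

T(p) = (-5, 5)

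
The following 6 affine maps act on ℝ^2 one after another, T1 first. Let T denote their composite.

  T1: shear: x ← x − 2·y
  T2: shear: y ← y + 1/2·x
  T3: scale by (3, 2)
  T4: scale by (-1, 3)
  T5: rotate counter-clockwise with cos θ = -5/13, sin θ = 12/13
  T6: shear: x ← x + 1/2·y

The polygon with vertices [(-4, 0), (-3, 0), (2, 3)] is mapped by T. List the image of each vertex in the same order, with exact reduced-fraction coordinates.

T1 shear: x ← x − 2·y: (-4, 0) → (-4, 0); (-3, 0) → (-3, 0); (2, 3) → (-4, 3)
T2 shear: y ← y + 1/2·x: (-4, 0) → (-4, -2); (-3, 0) → (-3, -3/2); (-4, 3) → (-4, 1)
T3 scale by (3, 2): (-4, -2) → (-12, -4); (-3, -3/2) → (-9, -3); (-4, 1) → (-12, 2)
T4 scale by (-1, 3): (-12, -4) → (12, -12); (-9, -3) → (9, -9); (-12, 2) → (12, 6)
T5 rotate counter-clockwise with cos θ = -5/13, sin θ = 12/13: (12, -12) → (84/13, 204/13); (9, -9) → (63/13, 153/13); (12, 6) → (-132/13, 114/13)
T6 shear: x ← x + 1/2·y: (84/13, 204/13) → (186/13, 204/13); (63/13, 153/13) → (279/26, 153/13); (-132/13, 114/13) → (-75/13, 114/13)

image vertices: (186/13, 204/13), (279/26, 153/13), (-75/13, 114/13)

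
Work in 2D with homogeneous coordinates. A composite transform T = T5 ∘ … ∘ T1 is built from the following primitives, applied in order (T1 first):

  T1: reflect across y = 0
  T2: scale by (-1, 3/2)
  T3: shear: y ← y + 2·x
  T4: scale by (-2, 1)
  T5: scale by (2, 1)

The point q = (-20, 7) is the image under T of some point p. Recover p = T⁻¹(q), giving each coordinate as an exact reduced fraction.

p = (-5, 2)

T1 = [1 0 0; 0 -1 0; 0 0 1]
T2·T1 = [-1 0 0; 0 -3/2 0; 0 0 1]
T3·…·T1 = [-1 0 0; -2 -3/2 0; 0 0 1]
T4·…·T1 = [2 0 0; -2 -3/2 0; 0 0 1]
T5·…·T1 = [4 0 0; -2 -3/2 0; 0 0 1]
det M = -6; M⁻¹ = [1/4 0 0; -1/3 -2/3 0; 0 0 1]
M⁻¹ · (-20, 7)ᵀ = (-5, 2)ᵀ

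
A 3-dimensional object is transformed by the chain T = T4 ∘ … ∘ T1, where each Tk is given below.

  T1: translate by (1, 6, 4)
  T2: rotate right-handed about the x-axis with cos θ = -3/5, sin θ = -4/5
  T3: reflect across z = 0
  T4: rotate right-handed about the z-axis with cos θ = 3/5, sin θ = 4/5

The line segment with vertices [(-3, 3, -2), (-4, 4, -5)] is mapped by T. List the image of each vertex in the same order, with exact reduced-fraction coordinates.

T1 translate by (1, 6, 4): (-3, 3, -2) → (-2, 9, 2); (-4, 4, -5) → (-3, 10, -1)
T2 rotate right-handed about the x-axis with cos θ = -3/5, sin θ = -4/5: (-2, 9, 2) → (-2, -19/5, -42/5); (-3, 10, -1) → (-3, -34/5, -37/5)
T3 reflect across z = 0: (-2, -19/5, -42/5) → (-2, -19/5, 42/5); (-3, -34/5, -37/5) → (-3, -34/5, 37/5)
T4 rotate right-handed about the z-axis with cos θ = 3/5, sin θ = 4/5: (-2, -19/5, 42/5) → (46/25, -97/25, 42/5); (-3, -34/5, 37/5) → (91/25, -162/25, 37/5)

image vertices: (46/25, -97/25, 42/5), (91/25, -162/25, 37/5)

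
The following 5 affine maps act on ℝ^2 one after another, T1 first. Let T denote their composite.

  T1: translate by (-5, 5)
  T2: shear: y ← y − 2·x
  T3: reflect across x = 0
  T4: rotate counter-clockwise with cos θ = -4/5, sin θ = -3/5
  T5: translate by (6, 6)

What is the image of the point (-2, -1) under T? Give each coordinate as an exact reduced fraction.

T1 translate by (-5, 5): (-2, -1) → (-7, 4)
T2 shear: y ← y − 2·x: (-7, 4) → (-7, 18)
T3 reflect across x = 0: (-7, 18) → (7, 18)
T4 rotate counter-clockwise with cos θ = -4/5, sin θ = -3/5: (7, 18) → (26/5, -93/5)
T5 translate by (6, 6): (26/5, -93/5) → (56/5, -63/5)

T(p) = (56/5, -63/5)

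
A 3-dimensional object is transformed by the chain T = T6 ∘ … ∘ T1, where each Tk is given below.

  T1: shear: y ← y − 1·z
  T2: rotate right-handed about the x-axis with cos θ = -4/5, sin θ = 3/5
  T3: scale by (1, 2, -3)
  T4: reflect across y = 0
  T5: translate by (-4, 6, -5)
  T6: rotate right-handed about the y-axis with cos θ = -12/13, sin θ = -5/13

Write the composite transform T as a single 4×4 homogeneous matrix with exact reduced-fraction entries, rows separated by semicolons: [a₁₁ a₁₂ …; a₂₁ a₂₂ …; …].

T = [-12/13 9/13 -21/13 73/13; 0 8/5 -2/5 6; 5/13 108/65 -252/65 40/13; 0 0 0 1]

T1 = [1 0 0 0; 0 1 -1 0; 0 0 1 0; 0 0 0 1]
T2·T1 = [1 0 0 0; 0 -4/5 1/5 0; 0 3/5 -7/5 0; 0 0 0 1]
T3·…·T1 = [1 0 0 0; 0 -8/5 2/5 0; 0 -9/5 21/5 0; 0 0 0 1]
T4·…·T1 = [1 0 0 0; 0 8/5 -2/5 0; 0 -9/5 21/5 0; 0 0 0 1]
T5·…·T1 = [1 0 0 -4; 0 8/5 -2/5 6; 0 -9/5 21/5 -5; 0 0 0 1]
T6·…·T1 = [-12/13 9/13 -21/13 73/13; 0 8/5 -2/5 6; 5/13 108/65 -252/65 40/13; 0 0 0 1]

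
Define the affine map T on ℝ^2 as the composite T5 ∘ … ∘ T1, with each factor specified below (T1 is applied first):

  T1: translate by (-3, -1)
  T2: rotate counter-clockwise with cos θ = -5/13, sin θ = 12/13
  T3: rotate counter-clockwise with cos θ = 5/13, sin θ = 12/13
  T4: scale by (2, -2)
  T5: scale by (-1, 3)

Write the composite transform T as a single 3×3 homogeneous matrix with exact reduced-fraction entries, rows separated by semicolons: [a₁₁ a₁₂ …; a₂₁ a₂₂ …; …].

T = [2 0 -6; 0 6 -6; 0 0 1]

T1 = [1 0 -3; 0 1 -1; 0 0 1]
T2·T1 = [-5/13 -12/13 27/13; 12/13 -5/13 -31/13; 0 0 1]
T3·…·T1 = [-1 0 3; 0 -1 1; 0 0 1]
T4·…·T1 = [-2 0 6; 0 2 -2; 0 0 1]
T5·…·T1 = [2 0 -6; 0 6 -6; 0 0 1]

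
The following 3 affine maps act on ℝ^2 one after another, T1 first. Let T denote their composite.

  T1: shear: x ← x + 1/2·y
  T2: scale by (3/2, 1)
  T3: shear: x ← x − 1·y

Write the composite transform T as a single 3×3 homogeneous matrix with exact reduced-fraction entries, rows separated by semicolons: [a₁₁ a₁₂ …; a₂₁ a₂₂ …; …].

T1 = [1 1/2 0; 0 1 0; 0 0 1]
T2·T1 = [3/2 3/4 0; 0 1 0; 0 0 1]
T3·…·T1 = [3/2 -1/4 0; 0 1 0; 0 0 1]

T = [3/2 -1/4 0; 0 1 0; 0 0 1]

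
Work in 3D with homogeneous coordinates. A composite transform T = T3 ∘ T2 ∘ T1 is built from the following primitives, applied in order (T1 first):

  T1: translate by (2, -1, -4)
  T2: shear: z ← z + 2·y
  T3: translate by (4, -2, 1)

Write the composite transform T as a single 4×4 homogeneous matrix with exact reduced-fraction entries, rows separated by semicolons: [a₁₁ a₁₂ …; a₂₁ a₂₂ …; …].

T1 = [1 0 0 2; 0 1 0 -1; 0 0 1 -4; 0 0 0 1]
T2·T1 = [1 0 0 2; 0 1 0 -1; 0 2 1 -6; 0 0 0 1]
T3·…·T1 = [1 0 0 6; 0 1 0 -3; 0 2 1 -5; 0 0 0 1]

T = [1 0 0 6; 0 1 0 -3; 0 2 1 -5; 0 0 0 1]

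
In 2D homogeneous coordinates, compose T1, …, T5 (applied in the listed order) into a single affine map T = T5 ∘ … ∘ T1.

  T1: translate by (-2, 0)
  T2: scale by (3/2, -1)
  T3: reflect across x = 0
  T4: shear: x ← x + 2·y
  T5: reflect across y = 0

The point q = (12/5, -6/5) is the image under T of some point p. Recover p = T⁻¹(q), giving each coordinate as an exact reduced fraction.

p = (2, -6/5)

T1 = [1 0 -2; 0 1 0; 0 0 1]
T2·T1 = [3/2 0 -3; 0 -1 0; 0 0 1]
T3·…·T1 = [-3/2 0 3; 0 -1 0; 0 0 1]
T4·…·T1 = [-3/2 -2 3; 0 -1 0; 0 0 1]
T5·…·T1 = [-3/2 -2 3; 0 1 0; 0 0 1]
det M = -3/2; M⁻¹ = [-2/3 -4/3 2; 0 1 0; 0 0 1]
M⁻¹ · (12/5, -6/5)ᵀ = (2, -6/5)ᵀ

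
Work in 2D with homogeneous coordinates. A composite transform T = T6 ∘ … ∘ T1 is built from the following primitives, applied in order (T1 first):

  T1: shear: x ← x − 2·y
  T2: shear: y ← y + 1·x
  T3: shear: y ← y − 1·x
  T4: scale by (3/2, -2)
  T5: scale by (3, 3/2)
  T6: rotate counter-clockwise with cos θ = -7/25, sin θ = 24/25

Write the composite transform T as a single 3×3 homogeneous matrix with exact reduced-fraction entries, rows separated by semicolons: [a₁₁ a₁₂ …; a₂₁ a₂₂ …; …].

T = [-63/50 27/5 0; 108/25 -39/5 0; 0 0 1]

T1 = [1 -2 0; 0 1 0; 0 0 1]
T2·T1 = [1 -2 0; 1 -1 0; 0 0 1]
T3·…·T1 = [1 -2 0; 0 1 0; 0 0 1]
T4·…·T1 = [3/2 -3 0; 0 -2 0; 0 0 1]
T5·…·T1 = [9/2 -9 0; 0 -3 0; 0 0 1]
T6·…·T1 = [-63/50 27/5 0; 108/25 -39/5 0; 0 0 1]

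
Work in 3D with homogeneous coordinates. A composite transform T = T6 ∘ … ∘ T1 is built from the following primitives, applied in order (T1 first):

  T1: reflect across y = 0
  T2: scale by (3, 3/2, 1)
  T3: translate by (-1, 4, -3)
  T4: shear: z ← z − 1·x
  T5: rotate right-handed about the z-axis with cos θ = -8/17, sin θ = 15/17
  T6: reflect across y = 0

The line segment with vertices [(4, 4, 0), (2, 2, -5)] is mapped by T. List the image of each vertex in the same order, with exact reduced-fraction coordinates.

T1 reflect across y = 0: (4, 4, 0) → (4, -4, 0); (2, 2, -5) → (2, -2, -5)
T2 scale by (3, 3/2, 1): (4, -4, 0) → (12, -6, 0); (2, -2, -5) → (6, -3, -5)
T3 translate by (-1, 4, -3): (12, -6, 0) → (11, -2, -3); (6, -3, -5) → (5, 1, -8)
T4 shear: z ← z − 1·x: (11, -2, -3) → (11, -2, -14); (5, 1, -8) → (5, 1, -13)
T5 rotate right-handed about the z-axis with cos θ = -8/17, sin θ = 15/17: (11, -2, -14) → (-58/17, 181/17, -14); (5, 1, -13) → (-55/17, 67/17, -13)
T6 reflect across y = 0: (-58/17, 181/17, -14) → (-58/17, -181/17, -14); (-55/17, 67/17, -13) → (-55/17, -67/17, -13)

image vertices: (-58/17, -181/17, -14), (-55/17, -67/17, -13)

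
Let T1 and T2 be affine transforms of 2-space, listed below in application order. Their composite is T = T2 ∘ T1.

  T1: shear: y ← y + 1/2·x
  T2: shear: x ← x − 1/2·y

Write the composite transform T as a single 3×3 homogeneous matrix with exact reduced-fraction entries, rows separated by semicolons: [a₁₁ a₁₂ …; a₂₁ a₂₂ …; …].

T1 = [1 0 0; 1/2 1 0; 0 0 1]
T2·T1 = [3/4 -1/2 0; 1/2 1 0; 0 0 1]

T = [3/4 -1/2 0; 1/2 1 0; 0 0 1]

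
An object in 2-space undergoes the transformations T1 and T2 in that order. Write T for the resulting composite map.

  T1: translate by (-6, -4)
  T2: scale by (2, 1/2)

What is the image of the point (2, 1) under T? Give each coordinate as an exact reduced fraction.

T(p) = (-8, -3/2)

T1 translate by (-6, -4): (2, 1) → (-4, -3)
T2 scale by (2, 1/2): (-4, -3) → (-8, -3/2)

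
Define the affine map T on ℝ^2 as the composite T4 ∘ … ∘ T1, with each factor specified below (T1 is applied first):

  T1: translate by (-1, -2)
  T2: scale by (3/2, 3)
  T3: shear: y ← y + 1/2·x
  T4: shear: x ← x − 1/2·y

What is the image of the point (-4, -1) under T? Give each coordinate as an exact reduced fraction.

T(p) = (-9/8, -51/4)

T1 translate by (-1, -2): (-4, -1) → (-5, -3)
T2 scale by (3/2, 3): (-5, -3) → (-15/2, -9)
T3 shear: y ← y + 1/2·x: (-15/2, -9) → (-15/2, -51/4)
T4 shear: x ← x − 1/2·y: (-15/2, -51/4) → (-9/8, -51/4)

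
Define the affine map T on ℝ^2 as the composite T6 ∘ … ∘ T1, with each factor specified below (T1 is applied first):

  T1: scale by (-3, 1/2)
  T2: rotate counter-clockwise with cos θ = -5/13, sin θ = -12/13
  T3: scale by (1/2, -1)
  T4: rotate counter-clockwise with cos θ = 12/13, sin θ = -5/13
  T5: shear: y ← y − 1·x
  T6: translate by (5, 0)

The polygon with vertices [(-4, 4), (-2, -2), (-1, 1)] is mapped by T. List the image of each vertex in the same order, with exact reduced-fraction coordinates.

image vertices: (1399/169, 1384/169), (928/169, 826/169), (1967/338, 346/169)

T1 scale by (-3, 1/2): (-4, 4) → (12, 2); (-2, -2) → (6, -1); (-1, 1) → (3, 1/2)
T2 rotate counter-clockwise with cos θ = -5/13, sin θ = -12/13: (12, 2) → (-36/13, -154/13); (6, -1) → (-42/13, -67/13); (3, 1/2) → (-9/13, -77/26)
T3 scale by (1/2, -1): (-36/13, -154/13) → (-18/13, 154/13); (-42/13, -67/13) → (-21/13, 67/13); (-9/13, -77/26) → (-9/26, 77/26)
T4 rotate counter-clockwise with cos θ = 12/13, sin θ = -5/13: (-18/13, 154/13) → (554/169, 1938/169); (-21/13, 67/13) → (83/169, 909/169); (-9/26, 77/26) → (277/338, 969/338)
T5 shear: y ← y − 1·x: (554/169, 1938/169) → (554/169, 1384/169); (83/169, 909/169) → (83/169, 826/169); (277/338, 969/338) → (277/338, 346/169)
T6 translate by (5, 0): (554/169, 1384/169) → (1399/169, 1384/169); (83/169, 826/169) → (928/169, 826/169); (277/338, 346/169) → (1967/338, 346/169)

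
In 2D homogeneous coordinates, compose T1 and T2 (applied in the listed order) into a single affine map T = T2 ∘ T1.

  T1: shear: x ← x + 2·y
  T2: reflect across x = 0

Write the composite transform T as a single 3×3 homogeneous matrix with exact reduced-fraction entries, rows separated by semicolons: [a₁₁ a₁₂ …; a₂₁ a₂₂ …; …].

T = [-1 -2 0; 0 1 0; 0 0 1]

T1 = [1 2 0; 0 1 0; 0 0 1]
T2·T1 = [-1 -2 0; 0 1 0; 0 0 1]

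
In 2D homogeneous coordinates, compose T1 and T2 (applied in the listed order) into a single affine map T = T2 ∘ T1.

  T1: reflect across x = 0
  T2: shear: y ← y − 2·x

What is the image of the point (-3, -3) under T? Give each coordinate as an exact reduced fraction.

T(p) = (3, -9)

T1 reflect across x = 0: (-3, -3) → (3, -3)
T2 shear: y ← y − 2·x: (3, -3) → (3, -9)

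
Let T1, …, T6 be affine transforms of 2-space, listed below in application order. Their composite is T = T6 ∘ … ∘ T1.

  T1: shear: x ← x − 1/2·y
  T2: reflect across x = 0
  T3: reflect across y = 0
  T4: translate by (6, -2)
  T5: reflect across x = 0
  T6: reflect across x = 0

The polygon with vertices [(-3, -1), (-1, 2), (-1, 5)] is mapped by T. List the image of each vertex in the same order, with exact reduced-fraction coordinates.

T1 shear: x ← x − 1/2·y: (-3, -1) → (-5/2, -1); (-1, 2) → (-2, 2); (-1, 5) → (-7/2, 5)
T2 reflect across x = 0: (-5/2, -1) → (5/2, -1); (-2, 2) → (2, 2); (-7/2, 5) → (7/2, 5)
T3 reflect across y = 0: (5/2, -1) → (5/2, 1); (2, 2) → (2, -2); (7/2, 5) → (7/2, -5)
T4 translate by (6, -2): (5/2, 1) → (17/2, -1); (2, -2) → (8, -4); (7/2, -5) → (19/2, -7)
T5 reflect across x = 0: (17/2, -1) → (-17/2, -1); (8, -4) → (-8, -4); (19/2, -7) → (-19/2, -7)
T6 reflect across x = 0: (-17/2, -1) → (17/2, -1); (-8, -4) → (8, -4); (-19/2, -7) → (19/2, -7)

image vertices: (17/2, -1), (8, -4), (19/2, -7)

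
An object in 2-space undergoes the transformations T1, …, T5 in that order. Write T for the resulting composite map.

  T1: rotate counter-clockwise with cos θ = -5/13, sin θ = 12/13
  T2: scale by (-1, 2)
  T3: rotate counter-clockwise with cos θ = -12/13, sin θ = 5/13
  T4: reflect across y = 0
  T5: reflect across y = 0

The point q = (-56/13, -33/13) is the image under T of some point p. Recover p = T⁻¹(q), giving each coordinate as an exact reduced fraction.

T1 = [-5/13 -12/13 0; 12/13 -5/13 0; 0 0 1]
T2·T1 = [5/13 12/13 0; 24/13 -10/13 0; 0 0 1]
T3·…·T1 = [-180/169 -94/169 0; -263/169 180/169 0; 0 0 1]
T4·…·T1 = [-180/169 -94/169 0; 263/169 -180/169 0; 0 0 1]
T5·…·T1 = [-180/169 -94/169 0; -263/169 180/169 0; 0 0 1]
det M = -2; M⁻¹ = [-90/169 -47/169 0; -263/338 90/169 0; 0 0 1]
M⁻¹ · (-56/13, -33/13)ᵀ = (3, 2)ᵀ

p = (3, 2)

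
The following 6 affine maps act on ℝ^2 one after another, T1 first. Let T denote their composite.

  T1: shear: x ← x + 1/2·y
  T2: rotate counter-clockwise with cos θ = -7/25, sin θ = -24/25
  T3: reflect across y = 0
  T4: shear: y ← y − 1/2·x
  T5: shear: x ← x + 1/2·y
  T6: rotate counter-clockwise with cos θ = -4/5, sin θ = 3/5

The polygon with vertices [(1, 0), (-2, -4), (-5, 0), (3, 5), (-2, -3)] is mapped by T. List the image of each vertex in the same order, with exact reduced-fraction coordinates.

image vertices: (-219/250, -359/500), (722/125, 21/125), (219/50, 359/100), (-3829/500, -569/1000), (477/100, 97/200)

T1 shear: x ← x + 1/2·y: (1, 0) → (1, 0); (-2, -4) → (-4, -4); (-5, 0) → (-5, 0); (3, 5) → (11/2, 5); (-2, -3) → (-7/2, -3)
T2 rotate counter-clockwise with cos θ = -7/25, sin θ = -24/25: (1, 0) → (-7/25, -24/25); (-4, -4) → (-68/25, 124/25); (-5, 0) → (7/5, 24/5); (11/2, 5) → (163/50, -167/25); (-7/2, -3) → (-19/10, 21/5)
T3 reflect across y = 0: (-7/25, -24/25) → (-7/25, 24/25); (-68/25, 124/25) → (-68/25, -124/25); (7/5, 24/5) → (7/5, -24/5); (163/50, -167/25) → (163/50, 167/25); (-19/10, 21/5) → (-19/10, -21/5)
T4 shear: y ← y − 1/2·x: (-7/25, 24/25) → (-7/25, 11/10); (-68/25, -124/25) → (-68/25, -18/5); (7/5, -24/5) → (7/5, -11/2); (163/50, 167/25) → (163/50, 101/20); (-19/10, -21/5) → (-19/10, -13/4)
T5 shear: x ← x + 1/2·y: (-7/25, 11/10) → (27/100, 11/10); (-68/25, -18/5) → (-113/25, -18/5); (7/5, -11/2) → (-27/20, -11/2); (163/50, 101/20) → (1157/200, 101/20); (-19/10, -13/4) → (-141/40, -13/4)
T6 rotate counter-clockwise with cos θ = -4/5, sin θ = 3/5: (27/100, 11/10) → (-219/250, -359/500); (-113/25, -18/5) → (722/125, 21/125); (-27/20, -11/2) → (219/50, 359/100); (1157/200, 101/20) → (-3829/500, -569/1000); (-141/40, -13/4) → (477/100, 97/200)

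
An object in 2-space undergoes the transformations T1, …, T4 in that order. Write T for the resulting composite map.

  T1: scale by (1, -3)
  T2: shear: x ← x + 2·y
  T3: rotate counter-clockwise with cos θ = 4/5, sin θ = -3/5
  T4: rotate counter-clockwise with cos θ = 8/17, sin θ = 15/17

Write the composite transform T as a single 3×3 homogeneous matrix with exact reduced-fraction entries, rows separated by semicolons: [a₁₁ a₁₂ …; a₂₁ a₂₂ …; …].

T1 = [1 0 0; 0 -3 0; 0 0 1]
T2·T1 = [1 -6 0; 0 -3 0; 0 0 1]
T3·…·T1 = [4/5 -33/5 0; -3/5 6/5 0; 0 0 1]
T4·…·T1 = [77/85 -354/85 0; 36/85 -447/85 0; 0 0 1]

T = [77/85 -354/85 0; 36/85 -447/85 0; 0 0 1]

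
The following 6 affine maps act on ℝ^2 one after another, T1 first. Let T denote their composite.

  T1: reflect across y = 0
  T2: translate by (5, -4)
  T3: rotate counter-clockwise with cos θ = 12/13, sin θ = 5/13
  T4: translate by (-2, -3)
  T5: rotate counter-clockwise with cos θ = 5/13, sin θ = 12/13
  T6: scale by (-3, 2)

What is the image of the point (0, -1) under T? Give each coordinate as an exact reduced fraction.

T1 reflect across y = 0: (0, -1) → (0, 1)
T2 translate by (5, -4): (0, 1) → (5, -3)
T3 rotate counter-clockwise with cos θ = 12/13, sin θ = 5/13: (5, -3) → (75/13, -11/13)
T4 translate by (-2, -3): (75/13, -11/13) → (49/13, -50/13)
T5 rotate counter-clockwise with cos θ = 5/13, sin θ = 12/13: (49/13, -50/13) → (5, 2)
T6 scale by (-3, 2): (5, 2) → (-15, 4)

T(p) = (-15, 4)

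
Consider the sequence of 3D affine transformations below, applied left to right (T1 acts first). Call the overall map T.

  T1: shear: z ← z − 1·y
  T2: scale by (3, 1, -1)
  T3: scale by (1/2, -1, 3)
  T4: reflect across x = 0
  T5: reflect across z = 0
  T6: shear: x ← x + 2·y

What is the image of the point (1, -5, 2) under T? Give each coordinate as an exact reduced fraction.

T(p) = (17/2, 5, 21)

T1 shear: z ← z − 1·y: (1, -5, 2) → (1, -5, 7)
T2 scale by (3, 1, -1): (1, -5, 7) → (3, -5, -7)
T3 scale by (1/2, -1, 3): (3, -5, -7) → (3/2, 5, -21)
T4 reflect across x = 0: (3/2, 5, -21) → (-3/2, 5, -21)
T5 reflect across z = 0: (-3/2, 5, -21) → (-3/2, 5, 21)
T6 shear: x ← x + 2·y: (-3/2, 5, 21) → (17/2, 5, 21)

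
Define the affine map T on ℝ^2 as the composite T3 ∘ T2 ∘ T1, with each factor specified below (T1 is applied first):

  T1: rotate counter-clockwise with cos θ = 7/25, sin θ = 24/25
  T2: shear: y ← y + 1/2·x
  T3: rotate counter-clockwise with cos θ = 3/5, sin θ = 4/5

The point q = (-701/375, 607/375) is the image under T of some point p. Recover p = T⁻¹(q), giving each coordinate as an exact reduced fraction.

T1 = [7/25 -24/25 0; 24/25 7/25 0; 0 0 1]
T2·T1 = [7/25 -24/25 0; 11/10 -1/5 0; 0 0 1]
T3·…·T1 = [-89/125 -52/125 0; 221/250 -111/125 0; 0 0 1]
det M = 1; M⁻¹ = [-111/125 52/125 0; -221/250 -89/125 0; 0 0 1]
M⁻¹ · (-701/375, 607/375)ᵀ = (7/3, 1/2)ᵀ

p = (7/3, 1/2)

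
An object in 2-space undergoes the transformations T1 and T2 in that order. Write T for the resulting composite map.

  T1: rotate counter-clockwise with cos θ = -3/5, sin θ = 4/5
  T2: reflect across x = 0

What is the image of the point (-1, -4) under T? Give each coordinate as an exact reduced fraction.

T(p) = (-19/5, 8/5)

T1 rotate counter-clockwise with cos θ = -3/5, sin θ = 4/5: (-1, -4) → (19/5, 8/5)
T2 reflect across x = 0: (19/5, 8/5) → (-19/5, 8/5)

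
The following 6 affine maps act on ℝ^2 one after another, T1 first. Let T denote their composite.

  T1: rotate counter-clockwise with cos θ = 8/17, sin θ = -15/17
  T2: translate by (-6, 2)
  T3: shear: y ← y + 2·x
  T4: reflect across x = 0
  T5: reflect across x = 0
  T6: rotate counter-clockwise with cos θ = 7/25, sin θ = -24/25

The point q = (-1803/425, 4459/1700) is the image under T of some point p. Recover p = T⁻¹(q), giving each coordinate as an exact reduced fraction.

T1 = [8/17 15/17 0; -15/17 8/17 0; 0 0 1]
T2·T1 = [8/17 15/17 -6; -15/17 8/17 2; 0 0 1]
T3·…·T1 = [8/17 15/17 -6; 1/17 38/17 -10; 0 0 1]
T4·…·T1 = [-8/17 -15/17 6; 1/17 38/17 -10; 0 0 1]
T5·…·T1 = [8/17 15/17 -6; 1/17 38/17 -10; 0 0 1]
T6·…·T1 = [16/85 1017/425 -282/25; -37/85 -94/425 74/25; 0 0 1]
det M = 1; M⁻¹ = [-94/425 -1017/425 78/17; 37/85 16/85 74/17; 0 0 1]
M⁻¹ · (-1803/425, 4459/1700)ᵀ = (-3/4, 3)ᵀ

p = (-3/4, 3)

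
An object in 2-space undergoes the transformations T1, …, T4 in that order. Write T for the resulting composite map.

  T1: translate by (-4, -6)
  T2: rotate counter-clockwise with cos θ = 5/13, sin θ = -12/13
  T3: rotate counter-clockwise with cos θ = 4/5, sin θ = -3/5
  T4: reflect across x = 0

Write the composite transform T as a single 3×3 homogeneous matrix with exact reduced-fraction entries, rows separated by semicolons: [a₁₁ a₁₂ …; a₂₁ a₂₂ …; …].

T = [16/65 -63/65 314/65; -63/65 -16/65 348/65; 0 0 1]

T1 = [1 0 -4; 0 1 -6; 0 0 1]
T2·T1 = [5/13 12/13 -92/13; -12/13 5/13 18/13; 0 0 1]
T3·…·T1 = [-16/65 63/65 -314/65; -63/65 -16/65 348/65; 0 0 1]
T4·…·T1 = [16/65 -63/65 314/65; -63/65 -16/65 348/65; 0 0 1]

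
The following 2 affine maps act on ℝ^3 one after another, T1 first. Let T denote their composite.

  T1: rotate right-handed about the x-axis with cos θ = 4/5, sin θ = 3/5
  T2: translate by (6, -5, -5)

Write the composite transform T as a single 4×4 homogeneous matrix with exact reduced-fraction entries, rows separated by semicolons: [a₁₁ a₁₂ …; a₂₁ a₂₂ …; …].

T = [1 0 0 6; 0 4/5 -3/5 -5; 0 3/5 4/5 -5; 0 0 0 1]

T1 = [1 0 0 0; 0 4/5 -3/5 0; 0 3/5 4/5 0; 0 0 0 1]
T2·T1 = [1 0 0 6; 0 4/5 -3/5 -5; 0 3/5 4/5 -5; 0 0 0 1]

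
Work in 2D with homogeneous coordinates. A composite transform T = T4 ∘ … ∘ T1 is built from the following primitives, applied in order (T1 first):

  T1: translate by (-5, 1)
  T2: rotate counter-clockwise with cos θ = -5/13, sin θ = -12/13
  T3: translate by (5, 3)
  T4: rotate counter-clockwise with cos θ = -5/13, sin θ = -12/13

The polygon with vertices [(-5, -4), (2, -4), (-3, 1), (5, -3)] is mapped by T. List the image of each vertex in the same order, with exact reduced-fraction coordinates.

T1 translate by (-5, 1): (-5, -4) → (-10, -3); (2, -4) → (-3, -3); (-3, 1) → (-8, 2); (5, -3) → (0, -2)
T2 rotate counter-clockwise with cos θ = -5/13, sin θ = -12/13: (-10, -3) → (14/13, 135/13); (-3, -3) → (-21/13, 51/13); (-8, 2) → (64/13, 86/13); (0, -2) → (-24/13, 10/13)
T3 translate by (5, 3): (14/13, 135/13) → (79/13, 174/13); (-21/13, 51/13) → (44/13, 90/13); (64/13, 86/13) → (129/13, 125/13); (-24/13, 10/13) → (41/13, 49/13)
T4 rotate counter-clockwise with cos θ = -5/13, sin θ = -12/13: (79/13, 174/13) → (1693/169, -1818/169); (44/13, 90/13) → (860/169, -978/169); (129/13, 125/13) → (855/169, -2173/169); (41/13, 49/13) → (383/169, -737/169)

image vertices: (1693/169, -1818/169), (860/169, -978/169), (855/169, -2173/169), (383/169, -737/169)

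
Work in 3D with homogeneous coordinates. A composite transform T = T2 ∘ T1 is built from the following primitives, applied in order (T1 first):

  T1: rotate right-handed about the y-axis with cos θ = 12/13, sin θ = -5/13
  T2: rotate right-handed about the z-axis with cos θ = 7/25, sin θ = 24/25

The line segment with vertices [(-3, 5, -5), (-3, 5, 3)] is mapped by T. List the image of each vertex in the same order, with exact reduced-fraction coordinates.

image vertices: (-1637/325, 191/325, -75/13), (-1917/325, -769/325, 21/13)

T1 rotate right-handed about the y-axis with cos θ = 12/13, sin θ = -5/13: (-3, 5, -5) → (-11/13, 5, -75/13); (-3, 5, 3) → (-51/13, 5, 21/13)
T2 rotate right-handed about the z-axis with cos θ = 7/25, sin θ = 24/25: (-11/13, 5, -75/13) → (-1637/325, 191/325, -75/13); (-51/13, 5, 21/13) → (-1917/325, -769/325, 21/13)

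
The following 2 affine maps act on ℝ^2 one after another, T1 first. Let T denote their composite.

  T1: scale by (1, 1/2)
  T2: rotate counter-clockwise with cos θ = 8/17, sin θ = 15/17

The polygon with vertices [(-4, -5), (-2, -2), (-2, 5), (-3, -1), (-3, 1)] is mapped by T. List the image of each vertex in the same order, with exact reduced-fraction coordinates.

image vertices: (11/34, -80/17), (-1/17, -38/17), (-107/34, -10/17), (-33/34, -49/17), (-63/34, -41/17)

T1 scale by (1, 1/2): (-4, -5) → (-4, -5/2); (-2, -2) → (-2, -1); (-2, 5) → (-2, 5/2); (-3, -1) → (-3, -1/2); (-3, 1) → (-3, 1/2)
T2 rotate counter-clockwise with cos θ = 8/17, sin θ = 15/17: (-4, -5/2) → (11/34, -80/17); (-2, -1) → (-1/17, -38/17); (-2, 5/2) → (-107/34, -10/17); (-3, -1/2) → (-33/34, -49/17); (-3, 1/2) → (-63/34, -41/17)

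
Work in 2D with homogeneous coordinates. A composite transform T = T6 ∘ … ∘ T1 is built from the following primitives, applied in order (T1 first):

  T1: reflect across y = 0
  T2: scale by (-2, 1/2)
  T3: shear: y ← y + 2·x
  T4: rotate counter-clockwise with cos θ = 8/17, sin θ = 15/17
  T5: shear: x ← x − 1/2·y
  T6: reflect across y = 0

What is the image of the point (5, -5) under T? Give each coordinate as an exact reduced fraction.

T(p) = (655/34, 290/17)

T1 reflect across y = 0: (5, -5) → (5, 5)
T2 scale by (-2, 1/2): (5, 5) → (-10, 5/2)
T3 shear: y ← y + 2·x: (-10, 5/2) → (-10, -35/2)
T4 rotate counter-clockwise with cos θ = 8/17, sin θ = 15/17: (-10, -35/2) → (365/34, -290/17)
T5 shear: x ← x − 1/2·y: (365/34, -290/17) → (655/34, -290/17)
T6 reflect across y = 0: (655/34, -290/17) → (655/34, 290/17)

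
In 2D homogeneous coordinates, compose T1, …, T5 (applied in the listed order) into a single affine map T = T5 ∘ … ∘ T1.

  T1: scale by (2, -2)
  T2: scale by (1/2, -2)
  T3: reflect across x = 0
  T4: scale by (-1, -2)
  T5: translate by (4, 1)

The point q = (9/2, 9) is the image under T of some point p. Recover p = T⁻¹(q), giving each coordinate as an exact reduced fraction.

p = (1/2, -1)

T1 = [2 0 0; 0 -2 0; 0 0 1]
T2·T1 = [1 0 0; 0 4 0; 0 0 1]
T3·…·T1 = [-1 0 0; 0 4 0; 0 0 1]
T4·…·T1 = [1 0 0; 0 -8 0; 0 0 1]
T5·…·T1 = [1 0 4; 0 -8 1; 0 0 1]
det M = -8; M⁻¹ = [1 0 -4; 0 -1/8 1/8; 0 0 1]
M⁻¹ · (9/2, 9)ᵀ = (1/2, -1)ᵀ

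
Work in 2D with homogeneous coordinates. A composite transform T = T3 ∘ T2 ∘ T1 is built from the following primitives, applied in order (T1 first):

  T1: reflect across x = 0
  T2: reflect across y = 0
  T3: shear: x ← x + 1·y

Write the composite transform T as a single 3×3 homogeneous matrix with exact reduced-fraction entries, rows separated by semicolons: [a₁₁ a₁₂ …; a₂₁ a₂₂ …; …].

T = [-1 -1 0; 0 -1 0; 0 0 1]

T1 = [-1 0 0; 0 1 0; 0 0 1]
T2·T1 = [-1 0 0; 0 -1 0; 0 0 1]
T3·…·T1 = [-1 -1 0; 0 -1 0; 0 0 1]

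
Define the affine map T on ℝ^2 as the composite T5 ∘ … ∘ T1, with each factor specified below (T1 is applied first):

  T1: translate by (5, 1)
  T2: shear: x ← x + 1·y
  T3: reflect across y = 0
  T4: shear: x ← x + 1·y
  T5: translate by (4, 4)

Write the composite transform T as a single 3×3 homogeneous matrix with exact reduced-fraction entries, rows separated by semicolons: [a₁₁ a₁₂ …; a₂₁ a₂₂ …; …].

T = [1 0 9; 0 -1 3; 0 0 1]

T1 = [1 0 5; 0 1 1; 0 0 1]
T2·T1 = [1 1 6; 0 1 1; 0 0 1]
T3·…·T1 = [1 1 6; 0 -1 -1; 0 0 1]
T4·…·T1 = [1 0 5; 0 -1 -1; 0 0 1]
T5·…·T1 = [1 0 9; 0 -1 3; 0 0 1]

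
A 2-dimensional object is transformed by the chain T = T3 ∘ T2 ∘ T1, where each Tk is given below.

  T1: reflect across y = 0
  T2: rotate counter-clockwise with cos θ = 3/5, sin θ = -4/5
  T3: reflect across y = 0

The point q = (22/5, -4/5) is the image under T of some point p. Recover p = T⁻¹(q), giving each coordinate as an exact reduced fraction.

T1 = [1 0 0; 0 -1 0; 0 0 1]
T2·T1 = [3/5 -4/5 0; -4/5 -3/5 0; 0 0 1]
T3·…·T1 = [3/5 -4/5 0; 4/5 3/5 0; 0 0 1]
det M = 1; M⁻¹ = [3/5 4/5 0; -4/5 3/5 0; 0 0 1]
M⁻¹ · (22/5, -4/5)ᵀ = (2, -4)ᵀ

p = (2, -4)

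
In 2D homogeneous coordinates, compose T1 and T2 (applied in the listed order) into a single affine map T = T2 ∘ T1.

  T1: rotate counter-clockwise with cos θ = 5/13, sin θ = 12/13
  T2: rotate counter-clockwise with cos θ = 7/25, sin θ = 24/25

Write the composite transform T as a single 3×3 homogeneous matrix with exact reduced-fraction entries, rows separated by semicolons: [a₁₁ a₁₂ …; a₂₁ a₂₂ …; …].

T1 = [5/13 -12/13 0; 12/13 5/13 0; 0 0 1]
T2·T1 = [-253/325 -204/325 0; 204/325 -253/325 0; 0 0 1]

T = [-253/325 -204/325 0; 204/325 -253/325 0; 0 0 1]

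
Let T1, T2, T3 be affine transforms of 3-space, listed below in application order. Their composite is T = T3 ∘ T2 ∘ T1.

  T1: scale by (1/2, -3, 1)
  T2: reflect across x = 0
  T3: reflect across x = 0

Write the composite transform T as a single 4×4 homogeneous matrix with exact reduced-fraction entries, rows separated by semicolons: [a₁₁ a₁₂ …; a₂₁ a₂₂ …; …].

T1 = [1/2 0 0 0; 0 -3 0 0; 0 0 1 0; 0 0 0 1]
T2·T1 = [-1/2 0 0 0; 0 -3 0 0; 0 0 1 0; 0 0 0 1]
T3·…·T1 = [1/2 0 0 0; 0 -3 0 0; 0 0 1 0; 0 0 0 1]

T = [1/2 0 0 0; 0 -3 0 0; 0 0 1 0; 0 0 0 1]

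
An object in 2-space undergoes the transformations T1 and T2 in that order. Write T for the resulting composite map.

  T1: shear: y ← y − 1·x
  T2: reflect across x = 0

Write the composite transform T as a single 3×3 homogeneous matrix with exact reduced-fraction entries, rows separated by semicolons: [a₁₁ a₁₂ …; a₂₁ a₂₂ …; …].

T1 = [1 0 0; -1 1 0; 0 0 1]
T2·T1 = [-1 0 0; -1 1 0; 0 0 1]

T = [-1 0 0; -1 1 0; 0 0 1]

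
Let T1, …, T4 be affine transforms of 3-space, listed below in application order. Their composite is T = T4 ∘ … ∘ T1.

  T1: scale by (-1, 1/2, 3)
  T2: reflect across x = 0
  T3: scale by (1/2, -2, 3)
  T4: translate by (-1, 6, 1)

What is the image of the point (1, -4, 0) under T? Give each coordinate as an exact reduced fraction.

T(p) = (-1/2, 10, 1)

T1 scale by (-1, 1/2, 3): (1, -4, 0) → (-1, -2, 0)
T2 reflect across x = 0: (-1, -2, 0) → (1, -2, 0)
T3 scale by (1/2, -2, 3): (1, -2, 0) → (1/2, 4, 0)
T4 translate by (-1, 6, 1): (1/2, 4, 0) → (-1/2, 10, 1)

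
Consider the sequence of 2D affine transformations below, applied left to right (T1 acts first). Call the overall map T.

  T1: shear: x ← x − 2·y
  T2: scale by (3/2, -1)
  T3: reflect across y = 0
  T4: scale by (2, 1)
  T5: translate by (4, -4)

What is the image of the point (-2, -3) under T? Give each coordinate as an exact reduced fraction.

T1 shear: x ← x − 2·y: (-2, -3) → (4, -3)
T2 scale by (3/2, -1): (4, -3) → (6, 3)
T3 reflect across y = 0: (6, 3) → (6, -3)
T4 scale by (2, 1): (6, -3) → (12, -3)
T5 translate by (4, -4): (12, -3) → (16, -7)

T(p) = (16, -7)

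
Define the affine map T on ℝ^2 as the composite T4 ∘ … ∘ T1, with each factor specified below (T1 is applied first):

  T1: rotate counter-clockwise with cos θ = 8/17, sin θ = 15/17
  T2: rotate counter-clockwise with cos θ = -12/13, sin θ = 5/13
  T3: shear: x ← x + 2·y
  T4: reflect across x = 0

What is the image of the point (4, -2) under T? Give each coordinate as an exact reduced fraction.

T(p) = (1400/221, -218/221)

T1 rotate counter-clockwise with cos θ = 8/17, sin θ = 15/17: (4, -2) → (62/17, 44/17)
T2 rotate counter-clockwise with cos θ = -12/13, sin θ = 5/13: (62/17, 44/17) → (-964/221, -218/221)
T3 shear: x ← x + 2·y: (-964/221, -218/221) → (-1400/221, -218/221)
T4 reflect across x = 0: (-1400/221, -218/221) → (1400/221, -218/221)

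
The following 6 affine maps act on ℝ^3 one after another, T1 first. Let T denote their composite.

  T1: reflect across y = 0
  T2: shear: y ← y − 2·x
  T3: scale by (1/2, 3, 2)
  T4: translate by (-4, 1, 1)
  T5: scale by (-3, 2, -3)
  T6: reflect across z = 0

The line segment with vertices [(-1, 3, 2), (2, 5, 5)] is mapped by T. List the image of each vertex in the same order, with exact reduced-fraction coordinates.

image vertices: (27/2, -4, 15), (9, -52, 33)

T1 reflect across y = 0: (-1, 3, 2) → (-1, -3, 2); (2, 5, 5) → (2, -5, 5)
T2 shear: y ← y − 2·x: (-1, -3, 2) → (-1, -1, 2); (2, -5, 5) → (2, -9, 5)
T3 scale by (1/2, 3, 2): (-1, -1, 2) → (-1/2, -3, 4); (2, -9, 5) → (1, -27, 10)
T4 translate by (-4, 1, 1): (-1/2, -3, 4) → (-9/2, -2, 5); (1, -27, 10) → (-3, -26, 11)
T5 scale by (-3, 2, -3): (-9/2, -2, 5) → (27/2, -4, -15); (-3, -26, 11) → (9, -52, -33)
T6 reflect across z = 0: (27/2, -4, -15) → (27/2, -4, 15); (9, -52, -33) → (9, -52, 33)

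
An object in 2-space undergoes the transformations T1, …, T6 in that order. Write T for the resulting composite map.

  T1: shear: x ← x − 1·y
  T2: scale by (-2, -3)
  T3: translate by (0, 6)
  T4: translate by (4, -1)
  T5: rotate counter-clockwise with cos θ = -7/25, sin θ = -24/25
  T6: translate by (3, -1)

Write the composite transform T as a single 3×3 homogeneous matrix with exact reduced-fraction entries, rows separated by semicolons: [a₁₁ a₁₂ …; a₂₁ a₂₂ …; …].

T1 = [1 -1 0; 0 1 0; 0 0 1]
T2·T1 = [-2 2 0; 0 -3 0; 0 0 1]
T3·…·T1 = [-2 2 0; 0 -3 6; 0 0 1]
T4·…·T1 = [-2 2 4; 0 -3 5; 0 0 1]
T5·…·T1 = [14/25 -86/25 92/25; 48/25 -27/25 -131/25; 0 0 1]
T6·…·T1 = [14/25 -86/25 167/25; 48/25 -27/25 -156/25; 0 0 1]

T = [14/25 -86/25 167/25; 48/25 -27/25 -156/25; 0 0 1]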